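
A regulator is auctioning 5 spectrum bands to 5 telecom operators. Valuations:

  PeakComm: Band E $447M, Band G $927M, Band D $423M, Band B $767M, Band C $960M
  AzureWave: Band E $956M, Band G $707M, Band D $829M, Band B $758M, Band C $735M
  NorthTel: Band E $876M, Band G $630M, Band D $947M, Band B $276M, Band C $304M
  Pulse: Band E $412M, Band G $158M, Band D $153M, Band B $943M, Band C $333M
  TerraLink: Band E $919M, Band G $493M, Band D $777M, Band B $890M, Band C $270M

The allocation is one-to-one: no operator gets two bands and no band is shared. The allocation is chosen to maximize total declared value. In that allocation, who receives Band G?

This is a one-to-one assignment (maximum-weight bipartite matching).
Optimal: PeakComm→Band C ($960M), AzureWave→Band G ($707M), NorthTel→Band D ($947M), Pulse→Band B ($943M), TerraLink→Band E ($919M) — total 960+707+947+943+919 = $4476M.
Row-greedy (each operator in turn takes its best remaining band) gives $4299M, worse by 177.
AzureWave's own top band is Band E ($956M), but forcing AzureWave→Band E and reassigning the rest optimally gives only $4299M — worse by 177.

AzureWave receives Band G.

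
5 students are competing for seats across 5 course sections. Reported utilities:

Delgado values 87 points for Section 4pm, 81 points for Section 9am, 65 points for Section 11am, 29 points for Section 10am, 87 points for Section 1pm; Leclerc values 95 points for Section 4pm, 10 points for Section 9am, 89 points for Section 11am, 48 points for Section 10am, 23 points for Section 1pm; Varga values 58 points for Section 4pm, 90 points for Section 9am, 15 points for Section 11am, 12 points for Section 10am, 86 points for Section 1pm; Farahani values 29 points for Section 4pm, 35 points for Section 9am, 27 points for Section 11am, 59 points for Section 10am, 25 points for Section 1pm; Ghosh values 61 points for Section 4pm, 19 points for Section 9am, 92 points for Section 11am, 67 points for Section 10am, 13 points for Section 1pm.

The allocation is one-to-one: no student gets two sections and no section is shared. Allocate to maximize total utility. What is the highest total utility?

Max total: 423 points

This is a one-to-one assignment (maximum-weight bipartite matching).
Optimal: Delgado→Section 1pm (87 points), Leclerc→Section 4pm (95 points), Varga→Section 9am (90 points), Farahani→Section 10am (59 points), Ghosh→Section 11am (92 points) — total 87+95+90+59+92 = 423 points.
Row-greedy (each student in turn takes its best remaining section) gives 338 points, worse by 85.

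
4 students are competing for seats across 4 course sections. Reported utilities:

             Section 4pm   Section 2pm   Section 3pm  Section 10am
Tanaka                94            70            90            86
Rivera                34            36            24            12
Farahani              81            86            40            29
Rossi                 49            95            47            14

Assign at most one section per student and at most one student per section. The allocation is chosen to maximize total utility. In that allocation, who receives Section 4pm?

Optimal: Tanaka→Section 10am (86 points), Rivera→Section 3pm (24 points), Farahani→Section 4pm (81 points), Rossi→Section 2pm (95 points) — total 86+24+81+95 = 286 points.
Row-greedy (each student in turn takes its best remaining section) gives 184 points, worse by 102.
Next-best assignment: Tanaka→Section 3pm, Rivera→Section 10am, Farahani→Section 4pm, Rossi→Section 2pm = 278 points.
Checked against all permutations: 286 points is optimal.
Farahani's own top section is Section 2pm (86 points), but forcing Farahani→Section 2pm and reassigning the rest optimally gives only 253 points — worse by 33.

Farahani receives Section 4pm.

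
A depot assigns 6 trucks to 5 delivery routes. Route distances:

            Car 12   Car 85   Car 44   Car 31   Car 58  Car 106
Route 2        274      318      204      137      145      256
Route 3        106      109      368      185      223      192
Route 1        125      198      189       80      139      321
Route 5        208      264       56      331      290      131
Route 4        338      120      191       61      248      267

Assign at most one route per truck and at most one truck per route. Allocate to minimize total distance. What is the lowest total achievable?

Optimal: Car 58→Route 2 (145 km), Car 85→Route 3 (109 km), Car 12→Route 1 (125 km), Car 44→Route 5 (56 km), Car 31→Route 4 (61 km) — total 145+109+125+56+61 = 496 km.
Row-greedy (each truck in turn takes its cheapest remaining route) gives 507 km, worse by 11.

Min total: 496 km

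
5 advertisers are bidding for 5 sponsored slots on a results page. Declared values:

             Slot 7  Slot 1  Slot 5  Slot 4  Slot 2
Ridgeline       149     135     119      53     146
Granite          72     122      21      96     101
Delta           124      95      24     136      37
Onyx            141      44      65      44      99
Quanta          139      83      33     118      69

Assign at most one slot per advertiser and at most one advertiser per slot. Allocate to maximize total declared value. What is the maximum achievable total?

Optimal: Ridgeline→Slot 5 ($119), Granite→Slot 1 ($122), Delta→Slot 4 ($136), Onyx→Slot 2 ($99), Quanta→Slot 7 ($139) — total 119+122+136+99+139 = $615.
Max-entry greedy (repeatedly take the single best remaining cell) gives $539, worse by 76.
Next-best assignment: Ridgeline→Slot 2, Granite→Slot 1, Delta→Slot 4, Onyx→Slot 5, Quanta→Slot 7 = $608.
Every other assignment is strictly worse.

Maximum total: $615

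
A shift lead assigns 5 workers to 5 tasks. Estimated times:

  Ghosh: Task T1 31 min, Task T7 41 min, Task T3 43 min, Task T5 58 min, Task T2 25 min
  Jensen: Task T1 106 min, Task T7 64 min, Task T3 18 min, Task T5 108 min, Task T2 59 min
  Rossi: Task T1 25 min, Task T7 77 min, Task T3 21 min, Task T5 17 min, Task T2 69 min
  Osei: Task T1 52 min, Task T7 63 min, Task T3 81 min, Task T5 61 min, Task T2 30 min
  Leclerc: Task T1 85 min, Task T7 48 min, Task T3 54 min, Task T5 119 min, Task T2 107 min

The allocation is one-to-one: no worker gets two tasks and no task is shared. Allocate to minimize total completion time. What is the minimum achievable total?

Min total: 144 min

Optimal: Ghosh→Task T1 (31 min), Jensen→Task T3 (18 min), Rossi→Task T5 (17 min), Osei→Task T2 (30 min), Leclerc→Task T7 (48 min) — total 31+18+17+30+48 = 144 min.
Column-greedy (each task in turn goes to its cheapest remaining worker) gives 252 min, worse by 108.
Checked against all permutations: 144 min is optimal.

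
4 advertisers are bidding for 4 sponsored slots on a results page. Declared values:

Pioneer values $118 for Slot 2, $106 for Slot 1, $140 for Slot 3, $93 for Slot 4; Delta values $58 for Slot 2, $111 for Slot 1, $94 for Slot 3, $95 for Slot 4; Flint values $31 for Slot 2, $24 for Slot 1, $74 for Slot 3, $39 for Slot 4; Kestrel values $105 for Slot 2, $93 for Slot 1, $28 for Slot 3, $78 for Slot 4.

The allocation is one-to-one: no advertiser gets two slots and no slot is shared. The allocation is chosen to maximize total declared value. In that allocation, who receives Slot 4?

Flint receives Slot 4.

Optimal: Pioneer→Slot 3 ($140), Delta→Slot 1 ($111), Flint→Slot 4 ($39), Kestrel→Slot 2 ($105) — total 140+111+39+105 = $395.
Column-greedy (each slot in turn goes to its best remaining advertiser) gives $381, worse by 14.
Next-best assignment: Pioneer→Slot 4, Delta→Slot 1, Flint→Slot 3, Kestrel→Slot 2 = $383.
Flint's own top slot is Slot 3 ($74), but forcing Flint→Slot 3 and reassigning the rest optimally gives only $383 — worse by 12.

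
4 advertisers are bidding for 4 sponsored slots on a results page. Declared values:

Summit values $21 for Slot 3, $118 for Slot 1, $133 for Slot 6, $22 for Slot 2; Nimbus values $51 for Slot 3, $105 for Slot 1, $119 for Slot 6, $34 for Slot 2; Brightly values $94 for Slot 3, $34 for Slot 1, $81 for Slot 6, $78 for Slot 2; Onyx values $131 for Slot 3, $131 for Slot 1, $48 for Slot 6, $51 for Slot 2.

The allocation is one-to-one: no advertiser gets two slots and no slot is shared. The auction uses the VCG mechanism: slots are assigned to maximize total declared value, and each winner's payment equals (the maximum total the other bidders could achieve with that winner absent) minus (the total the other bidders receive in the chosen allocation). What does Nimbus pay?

Efficient allocation: Summit→Slot 6 ($133), Nimbus→Slot 1 ($105), Brightly→Slot 2 ($78), Onyx→Slot 3 ($131); total welfare W = $447.
Nimbus receives Slot 1 at value $105, so the others get W − 105 = $342.
Without Nimbus: best allocation of the remaining 3 bidders over all 4 slots is Summit→Slot 6 ($133), Brightly→Slot 3 ($94), Onyx→Slot 1 ($131), total $358.
VCG payment = (others' best without Nimbus) − (others' welfare with Nimbus) = 358 − 342 = $16.

Nimbus pays $16.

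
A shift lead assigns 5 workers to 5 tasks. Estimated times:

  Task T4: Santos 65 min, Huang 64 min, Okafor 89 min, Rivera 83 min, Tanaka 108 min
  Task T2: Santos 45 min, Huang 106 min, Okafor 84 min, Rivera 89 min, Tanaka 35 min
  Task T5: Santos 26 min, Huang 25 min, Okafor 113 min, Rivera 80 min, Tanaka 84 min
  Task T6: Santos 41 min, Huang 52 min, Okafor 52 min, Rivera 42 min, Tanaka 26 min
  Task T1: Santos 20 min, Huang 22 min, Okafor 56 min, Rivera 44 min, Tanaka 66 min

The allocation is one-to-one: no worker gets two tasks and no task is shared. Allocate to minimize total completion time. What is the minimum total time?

Optimal: Santos→Task T1 (20 min), Huang→Task T5 (25 min), Okafor→Task T4 (89 min), Rivera→Task T6 (42 min), Tanaka→Task T2 (35 min) — total 20+25+89+42+35 = 211 min.
Row-greedy (each worker in turn takes its cheapest remaining task) gives 215 min, worse by 4.
Checked against all permutations: 211 min is optimal.

Minimum total: 211 min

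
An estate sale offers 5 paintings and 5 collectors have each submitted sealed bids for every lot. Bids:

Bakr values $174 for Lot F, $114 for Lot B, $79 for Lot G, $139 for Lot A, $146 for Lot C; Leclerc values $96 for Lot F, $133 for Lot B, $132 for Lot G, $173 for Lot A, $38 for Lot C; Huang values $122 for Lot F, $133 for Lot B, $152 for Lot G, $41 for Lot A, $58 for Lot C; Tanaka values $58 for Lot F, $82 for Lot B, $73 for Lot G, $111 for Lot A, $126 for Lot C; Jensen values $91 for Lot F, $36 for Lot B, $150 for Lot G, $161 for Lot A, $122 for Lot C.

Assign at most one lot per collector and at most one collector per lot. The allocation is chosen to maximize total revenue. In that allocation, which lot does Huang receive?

This is the linear assignment problem.
Optimal: Bakr→Lot F ($174), Leclerc→Lot A ($173), Huang→Lot B ($133), Tanaka→Lot C ($126), Jensen→Lot G ($150) — total 174+173+133+126+150 = $756.
Column-greedy (each lot in turn goes to its best remaining collector) gives $746, worse by 10.
Next-best assignment: Bakr→Lot F, Leclerc→Lot B, Huang→Lot G, Tanaka→Lot C, Jensen→Lot A = $746.
Checked against all permutations: $756 is optimal.
Huang's own top lot is Lot G ($152), but forcing Huang→Lot G and reassigning the rest optimally gives only $746 — worse by 10.

Huang receives Lot B.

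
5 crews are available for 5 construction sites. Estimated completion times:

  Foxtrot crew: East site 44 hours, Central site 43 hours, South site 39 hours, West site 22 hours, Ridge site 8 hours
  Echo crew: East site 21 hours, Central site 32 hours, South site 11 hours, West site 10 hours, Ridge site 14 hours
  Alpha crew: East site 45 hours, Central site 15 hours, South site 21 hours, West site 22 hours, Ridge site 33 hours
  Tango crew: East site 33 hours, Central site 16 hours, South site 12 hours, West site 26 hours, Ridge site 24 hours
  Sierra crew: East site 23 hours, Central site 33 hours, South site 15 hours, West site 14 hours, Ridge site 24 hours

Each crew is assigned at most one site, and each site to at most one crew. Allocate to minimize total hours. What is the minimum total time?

Optimal: Foxtrot crew→Ridge site (8 hours), Echo crew→West site (10 hours), Alpha crew→Central site (15 hours), Tango crew→South site (12 hours), Sierra crew→East site (23 hours) — total 8+10+15+12+23 = 68 hours.

Minimum total: 68 hours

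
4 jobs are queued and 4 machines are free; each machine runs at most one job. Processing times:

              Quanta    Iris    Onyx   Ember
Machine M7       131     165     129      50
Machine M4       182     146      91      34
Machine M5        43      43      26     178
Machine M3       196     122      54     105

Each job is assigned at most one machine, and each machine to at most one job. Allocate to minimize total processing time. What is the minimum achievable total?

Minimum total: 262 min

Treat this as an assignment problem: match each job to one machine.
Optimal: Quanta→Machine M7 (131 min), Iris→Machine M5 (43 min), Onyx→Machine M3 (54 min), Ember→Machine M4 (34 min) — total 131+43+54+34 = 262 min.
Min-entry greedy (repeatedly take the single cheapest remaining cell) gives 313 min, worse by 51.
Next-best assignment: Quanta→Machine M5, Iris→Machine M4, Onyx→Machine M3, Ember→Machine M7 = 293 min.
Swapping Iris↔Onyx (Iris→Machine M3 122 min, Onyx→Machine M5 26 min) adds 51.
Every other assignment is strictly worse.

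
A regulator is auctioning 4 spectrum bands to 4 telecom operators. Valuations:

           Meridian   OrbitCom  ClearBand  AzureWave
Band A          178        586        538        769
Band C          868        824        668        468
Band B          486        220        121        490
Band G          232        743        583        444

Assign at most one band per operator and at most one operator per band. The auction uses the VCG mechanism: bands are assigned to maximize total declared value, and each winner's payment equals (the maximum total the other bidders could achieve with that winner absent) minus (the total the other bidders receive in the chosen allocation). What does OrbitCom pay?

OrbitCom pays $297M.

Efficient allocation: Meridian→Band B ($486M), OrbitCom→Band G ($743M), ClearBand→Band C ($668M), AzureWave→Band A ($769M); total welfare W = $2666M.
OrbitCom receives Band G at value $743M, so the others get W − 743 = $1923M.
Without OrbitCom: best allocation of the remaining 3 bidders over all 4 bands is Meridian→Band C ($868M), ClearBand→Band G ($583M), AzureWave→Band A ($769M), total $2220M.
VCG payment = (others' best without OrbitCom) − (others' welfare with OrbitCom) = 2220 − 1923 = $297M.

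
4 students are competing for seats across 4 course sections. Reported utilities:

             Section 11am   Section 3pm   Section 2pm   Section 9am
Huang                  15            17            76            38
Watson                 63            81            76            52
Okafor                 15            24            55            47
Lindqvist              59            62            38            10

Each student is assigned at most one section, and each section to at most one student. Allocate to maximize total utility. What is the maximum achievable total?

Maximum total: 263 points

Optimal: Huang→Section 2pm (76 points), Watson→Section 3pm (81 points), Okafor→Section 9am (47 points), Lindqvist→Section 11am (59 points) — total 76+81+47+59 = 263 points.
Column-greedy (each section in turn goes to its best remaining student) gives 248 points, worse by 15.
Next-best assignment: Huang→Section 2pm, Watson→Section 11am, Okafor→Section 9am, Lindqvist→Section 3pm = 248 points.
Checked against all permutations: 263 points is optimal.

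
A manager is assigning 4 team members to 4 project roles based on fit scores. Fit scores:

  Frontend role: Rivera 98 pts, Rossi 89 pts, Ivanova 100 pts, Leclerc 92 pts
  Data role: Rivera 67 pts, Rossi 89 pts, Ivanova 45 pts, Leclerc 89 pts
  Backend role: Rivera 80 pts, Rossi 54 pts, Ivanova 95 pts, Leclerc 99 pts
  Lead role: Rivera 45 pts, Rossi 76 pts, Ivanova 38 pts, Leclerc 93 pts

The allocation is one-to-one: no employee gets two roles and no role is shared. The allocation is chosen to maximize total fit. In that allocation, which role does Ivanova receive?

Optimal: Rivera→Frontend role (98 pts), Rossi→Data role (89 pts), Ivanova→Backend role (95 pts), Leclerc→Lead role (93 pts) — total 98+89+95+93 = 375 pts.
Swapping Rossi↔Ivanova (Rossi→Backend role 54 pts, Ivanova→Data role 45 pts) loses 85.
Checked against all permutations: 375 pts is optimal.
Ivanova's own top role is Frontend role (100 pts), but forcing Ivanova→Frontend role and reassigning the rest optimally gives only 362 pts — worse by 13.

Ivanova receives Backend role.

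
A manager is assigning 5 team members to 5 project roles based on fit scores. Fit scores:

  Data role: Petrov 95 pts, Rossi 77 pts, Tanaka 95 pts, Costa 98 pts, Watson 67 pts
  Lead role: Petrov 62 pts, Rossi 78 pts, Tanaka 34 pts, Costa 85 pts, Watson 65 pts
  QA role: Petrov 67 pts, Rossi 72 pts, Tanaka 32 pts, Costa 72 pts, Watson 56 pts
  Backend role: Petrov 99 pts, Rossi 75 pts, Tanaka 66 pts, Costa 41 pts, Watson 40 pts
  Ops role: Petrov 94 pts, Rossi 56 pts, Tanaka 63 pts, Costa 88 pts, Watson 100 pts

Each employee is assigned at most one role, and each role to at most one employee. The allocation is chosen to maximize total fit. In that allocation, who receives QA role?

Rossi receives QA role.

Optimal: Petrov→Backend role (99 pts), Rossi→QA role (72 pts), Tanaka→Data role (95 pts), Costa→Lead role (85 pts), Watson→Ops role (100 pts) — total 99+72+95+85+100 = 451 pts.
Next-best assignment: Petrov→Backend role, Rossi→Lead role, Tanaka→Data role, Costa→QA role, Watson→Ops role = 444 pts.
Swapping Tanaka↔Watson (Tanaka→Ops role 63 pts, Watson→Data role 67 pts) loses 65.
No other one-to-one assignment exceeds 451 pts.
Rossi's own top role is Lead role (78 pts), but forcing Rossi→Lead role and reassigning the rest optimally gives only 444 pts — worse by 7.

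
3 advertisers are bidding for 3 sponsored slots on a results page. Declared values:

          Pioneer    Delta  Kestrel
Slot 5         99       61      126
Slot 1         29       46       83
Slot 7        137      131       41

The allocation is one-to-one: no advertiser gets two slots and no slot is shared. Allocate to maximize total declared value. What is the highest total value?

Maximum total: $313

Optimal: Pioneer→Slot 5 ($99), Delta→Slot 7 ($131), Kestrel→Slot 1 ($83) — total 99+131+83 = $313.
Max-entry greedy (repeatedly take the single best remaining cell) gives $309, worse by 4.
Next-best assignment: Pioneer→Slot 7, Delta→Slot 1, Kestrel→Slot 5 = $309.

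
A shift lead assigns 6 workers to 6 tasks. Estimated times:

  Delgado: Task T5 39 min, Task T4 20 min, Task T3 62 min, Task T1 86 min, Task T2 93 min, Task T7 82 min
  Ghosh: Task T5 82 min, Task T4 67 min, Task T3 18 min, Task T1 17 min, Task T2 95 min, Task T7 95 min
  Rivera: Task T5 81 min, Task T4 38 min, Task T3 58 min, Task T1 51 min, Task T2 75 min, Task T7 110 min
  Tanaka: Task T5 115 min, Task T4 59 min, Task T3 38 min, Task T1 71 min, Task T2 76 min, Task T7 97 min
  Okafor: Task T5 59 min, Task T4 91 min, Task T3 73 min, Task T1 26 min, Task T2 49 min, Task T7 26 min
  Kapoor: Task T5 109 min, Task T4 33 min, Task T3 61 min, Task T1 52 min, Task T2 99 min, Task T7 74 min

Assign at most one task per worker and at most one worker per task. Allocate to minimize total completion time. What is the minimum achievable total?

Optimal: Delgado→Task T5 (39 min), Ghosh→Task T1 (17 min), Rivera→Task T2 (75 min), Tanaka→Task T3 (38 min), Okafor→Task T7 (26 min), Kapoor→Task T4 (33 min) — total 39+17+75+38+26+33 = 228 min.
Column-greedy (each task in turn goes to its cheapest remaining worker) gives 288 min, worse by 60.
Swapping Kapoor↔Ghosh (Kapoor→Task T1 52 min, Ghosh→Task T4 67 min) adds 69.

Min total: 228 min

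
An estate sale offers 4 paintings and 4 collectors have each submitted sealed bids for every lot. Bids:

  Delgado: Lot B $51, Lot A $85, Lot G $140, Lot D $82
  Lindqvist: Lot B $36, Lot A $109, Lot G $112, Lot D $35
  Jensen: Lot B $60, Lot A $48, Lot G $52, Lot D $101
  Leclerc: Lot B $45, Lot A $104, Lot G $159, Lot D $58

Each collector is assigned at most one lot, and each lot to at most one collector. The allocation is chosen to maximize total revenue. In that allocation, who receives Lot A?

Optimal: Delgado→Lot B ($51), Lindqvist→Lot A ($109), Jensen→Lot D ($101), Leclerc→Lot G ($159) — total 51+109+101+159 = $420.
Row-greedy (each collector in turn takes its best remaining lot) gives $395, worse by 25.
Next-best assignment: Delgado→Lot D, Lindqvist→Lot A, Jensen→Lot B, Leclerc→Lot G = $410.
Lindqvist's own top lot is Lot G ($112), but forcing Lindqvist→Lot G and reassigning the rest optimally gives only $368 — worse by 52.

Lindqvist receives Lot A.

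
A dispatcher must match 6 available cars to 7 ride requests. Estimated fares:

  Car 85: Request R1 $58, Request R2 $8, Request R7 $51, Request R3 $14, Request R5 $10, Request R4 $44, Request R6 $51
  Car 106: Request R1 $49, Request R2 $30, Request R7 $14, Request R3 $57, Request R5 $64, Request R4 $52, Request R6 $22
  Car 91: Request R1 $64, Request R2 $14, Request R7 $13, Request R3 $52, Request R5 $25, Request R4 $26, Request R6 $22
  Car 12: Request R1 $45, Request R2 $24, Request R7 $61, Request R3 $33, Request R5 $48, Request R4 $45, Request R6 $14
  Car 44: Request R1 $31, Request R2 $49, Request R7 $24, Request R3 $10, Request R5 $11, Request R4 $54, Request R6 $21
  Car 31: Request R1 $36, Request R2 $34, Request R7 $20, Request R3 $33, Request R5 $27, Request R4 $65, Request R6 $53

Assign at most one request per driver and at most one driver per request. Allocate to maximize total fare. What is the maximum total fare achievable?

This is the linear assignment problem.
Optimal: Car 85→Request R6 ($51), Car 106→Request R5 ($64), Car 91→Request R1 ($64), Car 12→Request R7 ($61), Car 44→Request R2 ($49), Car 31→Request R4 ($65) — total 51+64+64+61+49+65 = $354.
Row-greedy (each driver in turn takes its best remaining request) gives $342, worse by 12.
Swapping Car 106↔Car 85 (Car 106→Request R6 $22, Car 85→Request R5 $10) loses 83.

Maximum total: $354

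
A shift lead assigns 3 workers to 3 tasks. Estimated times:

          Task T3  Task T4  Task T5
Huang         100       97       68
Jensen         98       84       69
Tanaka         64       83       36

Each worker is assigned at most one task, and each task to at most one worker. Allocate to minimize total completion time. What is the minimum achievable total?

Optimal: Huang→Task T5 (68 min), Jensen→Task T4 (84 min), Tanaka→Task T3 (64 min) — total 68+84+64 = 216 min.
Next-best assignment: Huang→Task T3, Jensen→Task T4, Tanaka→Task T5 = 220 min.
Swapping Huang↔Tanaka (Huang→Task T3 100 min, Tanaka→Task T5 36 min) adds 4.

Min total: 216 min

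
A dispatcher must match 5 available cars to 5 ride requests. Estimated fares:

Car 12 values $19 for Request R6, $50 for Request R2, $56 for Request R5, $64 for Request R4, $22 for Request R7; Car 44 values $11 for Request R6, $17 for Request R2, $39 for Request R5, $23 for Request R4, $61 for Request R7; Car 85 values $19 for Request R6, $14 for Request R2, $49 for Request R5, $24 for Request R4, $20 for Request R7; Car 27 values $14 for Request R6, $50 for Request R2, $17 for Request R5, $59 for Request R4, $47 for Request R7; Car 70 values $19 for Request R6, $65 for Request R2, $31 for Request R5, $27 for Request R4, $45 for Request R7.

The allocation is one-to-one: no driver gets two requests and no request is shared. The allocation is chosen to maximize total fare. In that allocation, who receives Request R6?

Car 85 receives Request R6.

Optimal: Car 12→Request R5 ($56), Car 44→Request R7 ($61), Car 85→Request R6 ($19), Car 27→Request R4 ($59), Car 70→Request R2 ($65) — total 56+61+19+59+65 = $260.
Swapping Car 70↔Car 85 (Car 70→Request R6 $19, Car 85→Request R2 $14) loses 51.
Car 85's own top request is Request R5 ($49), but forcing Car 85→Request R5 and reassigning the rest optimally gives only $253 — worse by 7.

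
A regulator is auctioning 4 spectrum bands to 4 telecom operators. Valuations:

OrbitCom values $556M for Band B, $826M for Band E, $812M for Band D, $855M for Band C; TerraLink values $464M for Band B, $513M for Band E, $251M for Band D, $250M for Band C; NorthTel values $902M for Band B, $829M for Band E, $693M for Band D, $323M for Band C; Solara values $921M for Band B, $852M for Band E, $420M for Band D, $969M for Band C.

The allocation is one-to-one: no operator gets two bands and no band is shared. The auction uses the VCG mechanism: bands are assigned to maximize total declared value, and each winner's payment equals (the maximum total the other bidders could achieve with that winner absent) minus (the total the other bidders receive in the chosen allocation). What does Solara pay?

Efficient allocation: OrbitCom→Band D ($812M), TerraLink→Band E ($513M), NorthTel→Band B ($902M), Solara→Band C ($969M); total welfare W = $3196M.
Solara receives Band C at value $969M, so the others get W − 969 = $2227M.
Without Solara: best allocation of the remaining 3 bidders over all 4 bands is OrbitCom→Band C ($855M), TerraLink→Band E ($513M), NorthTel→Band B ($902M), total $2270M.
VCG payment = (others' best without Solara) − (others' welfare with Solara) = 2270 − 2227 = $43M.

Solara pays $43M.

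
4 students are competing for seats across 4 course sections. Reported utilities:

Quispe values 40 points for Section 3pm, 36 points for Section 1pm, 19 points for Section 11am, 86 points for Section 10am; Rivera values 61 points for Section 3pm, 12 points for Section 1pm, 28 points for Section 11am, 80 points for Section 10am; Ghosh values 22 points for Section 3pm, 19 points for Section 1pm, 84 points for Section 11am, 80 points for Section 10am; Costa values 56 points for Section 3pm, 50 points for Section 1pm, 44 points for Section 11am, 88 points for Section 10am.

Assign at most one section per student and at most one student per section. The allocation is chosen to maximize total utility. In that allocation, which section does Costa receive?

Optimal: Quispe→Section 10am (86 points), Rivera→Section 3pm (61 points), Ghosh→Section 11am (84 points), Costa→Section 1pm (50 points) — total 86+61+84+50 = 281 points.
Max-entry greedy (repeatedly take the single best remaining cell) gives 269 points, worse by 12.
Costa's own top section is Section 10am (88 points), but forcing Costa→Section 10am and reassigning the rest optimally gives only 269 points — worse by 12.

Costa receives Section 1pm.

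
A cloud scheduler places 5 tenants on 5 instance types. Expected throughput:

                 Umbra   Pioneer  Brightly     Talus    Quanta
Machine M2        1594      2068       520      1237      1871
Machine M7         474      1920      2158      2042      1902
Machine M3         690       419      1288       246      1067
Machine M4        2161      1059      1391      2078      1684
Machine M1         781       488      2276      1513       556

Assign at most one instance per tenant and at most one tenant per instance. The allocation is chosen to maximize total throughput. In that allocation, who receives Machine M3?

Optimal: Umbra→Machine M4 (2161 ops/s), Pioneer→Machine M2 (2068 ops/s), Brightly→Machine M1 (2276 ops/s), Talus→Machine M7 (2042 ops/s), Quanta→Machine M3 (1067 ops/s) — total 2161+2068+2276+2042+1067 = 9614 ops/s.
Column-greedy (each instance in turn goes to its best remaining tenant) gives 8967 ops/s, worse by 647.
Next-best assignment: Umbra→Machine M3, Pioneer→Machine M2, Brightly→Machine M1, Talus→Machine M4, Quanta→Machine M7 = 9014 ops/s.
Every other assignment is strictly worse.
Quanta's own top instance is Machine M7 (1902 ops/s), but forcing Quanta→Machine M7 and reassigning the rest optimally gives only 9014 ops/s — worse by 600.

Quanta receives Machine M3.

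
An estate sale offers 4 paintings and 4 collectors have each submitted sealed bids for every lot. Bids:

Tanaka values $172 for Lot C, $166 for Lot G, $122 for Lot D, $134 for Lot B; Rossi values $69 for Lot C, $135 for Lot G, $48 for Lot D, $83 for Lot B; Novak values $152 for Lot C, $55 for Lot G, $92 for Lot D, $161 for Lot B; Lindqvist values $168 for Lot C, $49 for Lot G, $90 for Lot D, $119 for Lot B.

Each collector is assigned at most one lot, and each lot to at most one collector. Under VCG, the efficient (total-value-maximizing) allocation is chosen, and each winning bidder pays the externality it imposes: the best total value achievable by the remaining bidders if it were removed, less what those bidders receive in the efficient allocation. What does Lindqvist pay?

Efficient allocation: Tanaka→Lot D ($122), Rossi→Lot G ($135), Novak→Lot B ($161), Lindqvist→Lot C ($168); total welfare W = $586.
Lindqvist receives Lot C at value $168, so the others get W − 168 = $418.
Without Lindqvist: best allocation of the remaining 3 bidders over all 4 lots is Tanaka→Lot C ($172), Rossi→Lot G ($135), Novak→Lot B ($161), total $468.
VCG payment = (others' best without Lindqvist) − (others' welfare with Lindqvist) = 468 − 418 = $50.

Lindqvist pays $50.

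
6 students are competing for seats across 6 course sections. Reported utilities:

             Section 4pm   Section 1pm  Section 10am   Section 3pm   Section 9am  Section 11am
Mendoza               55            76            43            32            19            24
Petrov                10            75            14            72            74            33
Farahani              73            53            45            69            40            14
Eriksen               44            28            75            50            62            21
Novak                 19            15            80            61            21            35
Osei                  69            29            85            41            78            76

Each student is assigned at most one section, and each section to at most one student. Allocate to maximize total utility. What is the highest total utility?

Max total: 439 points

Optimal: Mendoza→Section 1pm (76 points), Petrov→Section 3pm (72 points), Farahani→Section 4pm (73 points), Eriksen→Section 9am (62 points), Novak→Section 10am (80 points), Osei→Section 11am (76 points) — total 76+72+73+62+80+76 = 439 points.
Row-greedy (each student in turn takes its best remaining section) gives 435 points, worse by 4.
Swapping Petrov↔Novak (Petrov→Section 10am 14 points, Novak→Section 3pm 61 points) loses 77.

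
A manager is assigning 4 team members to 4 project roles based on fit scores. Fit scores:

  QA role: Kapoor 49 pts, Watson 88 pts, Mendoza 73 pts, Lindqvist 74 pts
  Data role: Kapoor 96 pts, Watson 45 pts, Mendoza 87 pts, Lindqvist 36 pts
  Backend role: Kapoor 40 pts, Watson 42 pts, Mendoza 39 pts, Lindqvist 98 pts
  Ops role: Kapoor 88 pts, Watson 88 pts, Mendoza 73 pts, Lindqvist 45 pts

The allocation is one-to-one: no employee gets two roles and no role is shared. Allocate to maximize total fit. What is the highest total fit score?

Maximum total: 361 pts

Optimal: Kapoor→Ops role (88 pts), Watson→QA role (88 pts), Mendoza→Data role (87 pts), Lindqvist→Backend role (98 pts) — total 88+88+87+98 = 361 pts.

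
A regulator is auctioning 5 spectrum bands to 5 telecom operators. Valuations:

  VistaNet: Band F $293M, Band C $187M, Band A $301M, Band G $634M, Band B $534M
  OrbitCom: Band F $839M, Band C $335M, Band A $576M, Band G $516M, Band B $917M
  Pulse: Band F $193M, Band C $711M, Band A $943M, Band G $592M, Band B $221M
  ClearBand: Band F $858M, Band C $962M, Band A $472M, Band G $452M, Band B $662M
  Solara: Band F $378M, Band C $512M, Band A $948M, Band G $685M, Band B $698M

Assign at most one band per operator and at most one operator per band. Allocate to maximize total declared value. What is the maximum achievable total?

Treat this as an assignment problem: match each operator to one band.
Optimal: VistaNet→Band G ($634M), OrbitCom→Band F ($839M), Pulse→Band A ($943M), ClearBand→Band C ($962M), Solara→Band B ($698M) — total 634+839+943+962+698 = $4076M.
Max-entry greedy (repeatedly take the single best remaining cell) gives $3654M, worse by 422.
Next-best assignment: VistaNet→Band G, OrbitCom→Band B, Pulse→Band C, ClearBand→Band F, Solara→Band A = $4068M.

Maximum total: $4076M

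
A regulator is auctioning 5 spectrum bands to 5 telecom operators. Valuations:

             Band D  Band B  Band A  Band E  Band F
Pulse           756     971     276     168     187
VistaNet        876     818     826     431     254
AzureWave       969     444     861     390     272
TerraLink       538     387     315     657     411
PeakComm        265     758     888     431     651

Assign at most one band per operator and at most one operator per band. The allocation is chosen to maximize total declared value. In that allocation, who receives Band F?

Optimal: Pulse→Band B ($971M), VistaNet→Band A ($826M), AzureWave→Band D ($969M), TerraLink→Band E ($657M), PeakComm→Band F ($651M) — total 971+826+969+657+651 = $4074M.
Column-greedy (each band in turn goes to its best remaining operator) gives $3739M, worse by 335.
Next-best assignment: Pulse→Band B, VistaNet→Band D, AzureWave→Band A, TerraLink→Band E, PeakComm→Band F = $4016M.
Swapping AzureWave↔VistaNet (AzureWave→Band A $861M, VistaNet→Band D $876M) loses 58.
PeakComm's own top band is Band A ($888M), but forcing PeakComm→Band A and reassigning the rest optimally gives only $3739M — worse by 335.

PeakComm receives Band F.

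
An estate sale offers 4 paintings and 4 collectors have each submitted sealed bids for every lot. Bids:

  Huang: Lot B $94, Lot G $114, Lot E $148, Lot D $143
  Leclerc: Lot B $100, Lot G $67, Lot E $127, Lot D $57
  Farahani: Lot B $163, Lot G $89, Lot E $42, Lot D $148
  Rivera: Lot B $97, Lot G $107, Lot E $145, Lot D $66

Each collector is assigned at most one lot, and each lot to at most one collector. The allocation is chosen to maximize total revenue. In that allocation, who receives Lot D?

Huang receives Lot D.

Optimal: Huang→Lot D ($143), Leclerc→Lot E ($127), Farahani→Lot B ($163), Rivera→Lot G ($107) — total 143+127+163+107 = $540.
Column-greedy (each lot in turn goes to its best remaining collector) gives $479, worse by 61.
Checked against all permutations: $540 is optimal.
Huang's own top lot is Lot E ($148), but forcing Huang→Lot E and reassigning the rest optimally gives only $503 — worse by 37.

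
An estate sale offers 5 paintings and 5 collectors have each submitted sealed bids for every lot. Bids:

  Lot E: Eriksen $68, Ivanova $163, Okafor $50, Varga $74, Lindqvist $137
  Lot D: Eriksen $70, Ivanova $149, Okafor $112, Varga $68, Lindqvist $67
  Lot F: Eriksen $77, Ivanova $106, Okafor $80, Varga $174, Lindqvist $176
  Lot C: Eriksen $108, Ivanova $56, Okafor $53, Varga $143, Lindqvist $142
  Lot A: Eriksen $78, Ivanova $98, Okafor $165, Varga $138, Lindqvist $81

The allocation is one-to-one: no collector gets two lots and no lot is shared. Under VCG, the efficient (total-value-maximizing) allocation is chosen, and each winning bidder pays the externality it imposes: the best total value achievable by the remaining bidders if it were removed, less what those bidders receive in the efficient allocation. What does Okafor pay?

Okafor pays $17.

Efficient allocation: Eriksen→Lot C ($108), Ivanova→Lot D ($149), Okafor→Lot A ($165), Varga→Lot F ($174), Lindqvist→Lot E ($137); total welfare W = $733.
Okafor receives Lot A at value $165, so the others get W − 165 = $568.
Without Okafor: best allocation of the remaining 4 bidders over all 5 lots is Eriksen→Lot C ($108), Ivanova→Lot E ($163), Varga→Lot A ($138), Lindqvist→Lot F ($176), total $585.
VCG payment = (others' best without Okafor) − (others' welfare with Okafor) = 585 − 568 = $17.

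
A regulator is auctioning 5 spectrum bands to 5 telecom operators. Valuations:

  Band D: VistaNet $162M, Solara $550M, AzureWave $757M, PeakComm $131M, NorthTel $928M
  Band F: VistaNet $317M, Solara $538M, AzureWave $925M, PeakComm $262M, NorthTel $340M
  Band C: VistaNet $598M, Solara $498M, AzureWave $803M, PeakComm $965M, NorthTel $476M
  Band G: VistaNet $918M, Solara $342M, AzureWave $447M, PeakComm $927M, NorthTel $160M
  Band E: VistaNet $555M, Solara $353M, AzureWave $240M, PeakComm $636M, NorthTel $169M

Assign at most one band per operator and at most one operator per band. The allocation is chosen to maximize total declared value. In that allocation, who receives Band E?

This is the linear assignment problem.
Optimal: VistaNet→Band G ($918M), Solara→Band E ($353M), AzureWave→Band F ($925M), PeakComm→Band C ($965M), NorthTel→Band D ($928M) — total 918+353+925+965+928 = $4089M.
Row-greedy (each operator in turn takes its best remaining band) gives $3527M, worse by 562.
Solara's own top band is Band D ($550M), but forcing Solara→Band D and reassigning the rest optimally gives only $3527M — worse by 562.

Solara receives Band E.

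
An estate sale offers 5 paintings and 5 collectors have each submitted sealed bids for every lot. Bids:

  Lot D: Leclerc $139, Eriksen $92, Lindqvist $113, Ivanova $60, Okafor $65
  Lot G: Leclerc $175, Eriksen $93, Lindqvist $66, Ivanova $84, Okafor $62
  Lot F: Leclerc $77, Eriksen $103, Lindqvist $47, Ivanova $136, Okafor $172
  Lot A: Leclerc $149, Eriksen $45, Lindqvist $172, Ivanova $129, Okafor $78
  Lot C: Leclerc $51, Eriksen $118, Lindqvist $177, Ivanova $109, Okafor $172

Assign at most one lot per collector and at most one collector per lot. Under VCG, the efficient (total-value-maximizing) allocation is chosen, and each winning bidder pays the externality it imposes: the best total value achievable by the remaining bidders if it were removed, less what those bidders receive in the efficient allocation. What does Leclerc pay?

Leclerc pays $1.

Efficient allocation: Leclerc→Lot G ($175), Eriksen→Lot D ($92), Lindqvist→Lot A ($172), Ivanova→Lot F ($136), Okafor→Lot C ($172); total welfare W = $747.
Leclerc receives Lot G at value $175, so the others get W − 175 = $572.
Without Leclerc: best allocation of the remaining 4 bidders over all 5 lots is Eriksen→Lot G ($93), Lindqvist→Lot A ($172), Ivanova→Lot F ($136), Okafor→Lot C ($172), total $573.
VCG payment = (others' best without Leclerc) − (others' welfare with Leclerc) = 573 − 572 = $1.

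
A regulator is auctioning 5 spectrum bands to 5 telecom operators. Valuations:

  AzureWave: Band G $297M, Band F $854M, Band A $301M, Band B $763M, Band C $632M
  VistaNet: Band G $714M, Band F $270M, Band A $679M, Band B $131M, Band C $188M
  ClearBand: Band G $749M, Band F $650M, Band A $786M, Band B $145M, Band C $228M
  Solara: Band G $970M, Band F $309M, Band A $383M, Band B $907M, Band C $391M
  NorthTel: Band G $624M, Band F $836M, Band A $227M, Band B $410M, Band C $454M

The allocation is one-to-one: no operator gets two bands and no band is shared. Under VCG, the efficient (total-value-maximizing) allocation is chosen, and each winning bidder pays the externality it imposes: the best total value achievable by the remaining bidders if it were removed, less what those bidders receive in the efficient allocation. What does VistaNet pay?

VistaNet pays $194M.

Efficient allocation: AzureWave→Band C ($632M), VistaNet→Band G ($714M), ClearBand→Band A ($786M), Solara→Band B ($907M), NorthTel→Band F ($836M); total welfare W = $3875M.
VistaNet receives Band G at value $714M, so the others get W − 714 = $3161M.
Without VistaNet: best allocation of the remaining 4 bidders over all 5 bands is AzureWave→Band B ($763M), ClearBand→Band A ($786M), Solara→Band G ($970M), NorthTel→Band F ($836M), total $3355M.
VCG payment = (others' best without VistaNet) − (others' welfare with VistaNet) = 3355 − 3161 = $194M.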